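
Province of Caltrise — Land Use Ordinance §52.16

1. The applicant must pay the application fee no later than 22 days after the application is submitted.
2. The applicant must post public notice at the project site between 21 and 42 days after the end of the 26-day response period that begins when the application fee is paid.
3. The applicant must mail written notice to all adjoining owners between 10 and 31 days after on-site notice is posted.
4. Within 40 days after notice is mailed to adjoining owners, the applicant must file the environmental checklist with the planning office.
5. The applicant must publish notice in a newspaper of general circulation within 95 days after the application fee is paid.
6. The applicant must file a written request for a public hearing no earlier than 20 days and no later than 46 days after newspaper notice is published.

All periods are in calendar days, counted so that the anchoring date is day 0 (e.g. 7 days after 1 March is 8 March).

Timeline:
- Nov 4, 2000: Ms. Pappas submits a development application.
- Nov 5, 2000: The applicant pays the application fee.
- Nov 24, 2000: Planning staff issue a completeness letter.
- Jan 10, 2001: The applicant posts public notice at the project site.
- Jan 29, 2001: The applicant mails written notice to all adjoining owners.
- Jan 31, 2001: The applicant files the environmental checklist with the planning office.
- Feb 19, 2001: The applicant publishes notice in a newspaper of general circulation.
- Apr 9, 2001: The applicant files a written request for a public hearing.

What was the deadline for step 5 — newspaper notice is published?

Feb 8, 2001

Step 5 runs from Nov 5, 2000, when the application fee is paid. 95 days after Nov 5, 2000 is Feb 8, 2001.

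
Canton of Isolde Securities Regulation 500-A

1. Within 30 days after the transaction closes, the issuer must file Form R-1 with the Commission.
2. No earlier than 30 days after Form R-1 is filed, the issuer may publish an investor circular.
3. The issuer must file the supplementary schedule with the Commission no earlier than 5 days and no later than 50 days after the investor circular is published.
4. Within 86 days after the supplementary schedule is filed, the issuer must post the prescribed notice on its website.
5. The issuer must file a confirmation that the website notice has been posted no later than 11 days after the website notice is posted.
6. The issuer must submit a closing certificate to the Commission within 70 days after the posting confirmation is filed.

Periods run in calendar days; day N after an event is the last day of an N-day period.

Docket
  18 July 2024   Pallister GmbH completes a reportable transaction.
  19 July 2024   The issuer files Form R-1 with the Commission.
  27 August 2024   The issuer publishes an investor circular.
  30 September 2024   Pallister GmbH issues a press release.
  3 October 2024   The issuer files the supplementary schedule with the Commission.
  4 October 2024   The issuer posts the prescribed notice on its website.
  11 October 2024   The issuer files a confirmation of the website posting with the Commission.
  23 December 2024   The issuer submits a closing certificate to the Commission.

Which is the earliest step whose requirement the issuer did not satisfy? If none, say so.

Step 6

(1) due by 18 July 2024 + 30 days = 17 August 2024; completed 19 July 2024, before the deadline.
(2) permitted from 19 July 2024 + 30 days = 18 August 2024 onward; done 27 August 2024 — permitted.
(3) the permitted window runs from 27 August 2024 + 5 = 1 September 2024 to 27 August 2024 + 50 = 16 October 2024; done 3 October 2024 — within the window.
(4) due by 3 October 2024 + 86 days = 28 December 2024; done 4 October 2024 — timely.
(5) due by 4 October 2024 + 11 days = 15 October 2024; completed 11 October 2024, before the deadline.
(6) due by 11 October 2024 + 70 days = 20 December 2024; not done until 23 December 2024, 3 days after the deadline.
No need to go further; step 6 was not satisfied.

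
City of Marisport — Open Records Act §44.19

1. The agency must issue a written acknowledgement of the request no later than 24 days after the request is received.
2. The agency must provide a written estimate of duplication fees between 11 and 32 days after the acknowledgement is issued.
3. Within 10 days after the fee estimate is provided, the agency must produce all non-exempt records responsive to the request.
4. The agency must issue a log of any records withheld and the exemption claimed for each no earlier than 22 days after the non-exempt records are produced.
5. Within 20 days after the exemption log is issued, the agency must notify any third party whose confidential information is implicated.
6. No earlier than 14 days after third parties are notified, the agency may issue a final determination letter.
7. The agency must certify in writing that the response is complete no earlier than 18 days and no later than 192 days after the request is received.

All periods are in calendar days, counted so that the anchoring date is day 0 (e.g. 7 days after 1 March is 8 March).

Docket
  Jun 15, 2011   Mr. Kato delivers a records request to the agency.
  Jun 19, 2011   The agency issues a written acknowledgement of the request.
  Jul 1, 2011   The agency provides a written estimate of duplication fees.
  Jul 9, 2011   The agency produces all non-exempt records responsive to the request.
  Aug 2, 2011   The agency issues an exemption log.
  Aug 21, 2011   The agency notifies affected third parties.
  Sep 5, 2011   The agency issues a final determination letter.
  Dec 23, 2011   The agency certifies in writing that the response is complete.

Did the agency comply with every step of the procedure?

Yes

Step 1: 24 days after Jun 15, 2011 (when the request is received) is Jul 9, 2011; completed Jun 19, 2011, before the deadline.
Step 2: the window is 11–32 days after Jun 19, 2011 (when the acknowledgement is issued), so Jun 30, 2011 through Jul 21, 2011; done Jul 1, 2011 — within the window.
Step 3: 10 days after Jul 1, 2011 (when the fee estimate is provided) is Jul 11, 2011; Jul 9, 2011 is within that limit.
Step 4: the earliest permitted date is 22 days after Jul 9, 2011 (when the non-exempt records are produced), i.e. Jul 31, 2011; Aug 2, 2011 is on or after that date.
Step 5: 20 days after Aug 2, 2011 (when the exemption log is issued) is Aug 22, 2011; done Aug 21, 2011 — timely.
Step 6: the earliest permitted date is 14 days after Aug 21, 2011 (when third parties are notified), i.e. Sep 4, 2011; done Sep 5, 2011 — permitted.
Step 7: the window is 18–192 days after Jun 15, 2011 (when the request is received), so Jul 3, 2011 through Dec 24, 2011; done Dec 23, 2011, which is between those dates.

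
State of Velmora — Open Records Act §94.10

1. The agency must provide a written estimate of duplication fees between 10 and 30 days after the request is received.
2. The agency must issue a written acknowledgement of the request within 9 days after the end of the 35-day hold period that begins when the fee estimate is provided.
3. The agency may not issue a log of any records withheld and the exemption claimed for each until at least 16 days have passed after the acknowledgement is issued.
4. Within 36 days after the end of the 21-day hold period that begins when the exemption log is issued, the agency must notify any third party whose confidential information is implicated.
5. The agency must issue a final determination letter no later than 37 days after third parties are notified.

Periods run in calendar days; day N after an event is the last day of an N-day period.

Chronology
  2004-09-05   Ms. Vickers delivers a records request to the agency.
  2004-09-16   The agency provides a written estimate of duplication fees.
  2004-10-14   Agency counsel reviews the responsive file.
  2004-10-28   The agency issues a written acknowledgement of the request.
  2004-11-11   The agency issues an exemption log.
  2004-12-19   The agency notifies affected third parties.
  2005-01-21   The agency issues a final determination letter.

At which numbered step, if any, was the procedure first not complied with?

Step 1: the window is 10–30 days after 2004-09-05 (when the request is received), so 2004-09-15 through 2004-10-05; 2004-09-16 falls inside that range.
Step 2: 9 days after 2004-10-21 (end of the 35-day hold period, which began when the fee estimate is provided on 2004-09-16) is 2004-10-30; completed 2004-10-28, before the deadline.
Step 3: the earliest permitted date is 16 days after 2004-10-28 (when the acknowledgement is issued), i.e. 2004-11-13; acted on 2004-11-11, 2 days prematurely.
The analysis stops there.

Step 3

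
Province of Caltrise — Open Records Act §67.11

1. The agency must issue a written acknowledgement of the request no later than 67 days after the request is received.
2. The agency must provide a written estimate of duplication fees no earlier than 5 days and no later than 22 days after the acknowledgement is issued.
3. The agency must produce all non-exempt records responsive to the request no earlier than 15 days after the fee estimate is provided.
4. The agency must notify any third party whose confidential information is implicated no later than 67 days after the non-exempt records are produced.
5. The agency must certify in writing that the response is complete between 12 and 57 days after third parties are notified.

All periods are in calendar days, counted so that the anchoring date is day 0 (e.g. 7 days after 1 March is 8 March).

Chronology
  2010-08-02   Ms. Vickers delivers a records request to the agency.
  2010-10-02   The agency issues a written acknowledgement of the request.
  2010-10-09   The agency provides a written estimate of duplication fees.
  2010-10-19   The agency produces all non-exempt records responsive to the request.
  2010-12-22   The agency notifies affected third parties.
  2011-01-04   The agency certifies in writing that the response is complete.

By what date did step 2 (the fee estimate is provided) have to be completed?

Step 2 runs from 2010-10-02, when the acknowledgement is issued. The window is 5–22 days after 2010-10-02; it closes on 2010-10-24.

2010-10-24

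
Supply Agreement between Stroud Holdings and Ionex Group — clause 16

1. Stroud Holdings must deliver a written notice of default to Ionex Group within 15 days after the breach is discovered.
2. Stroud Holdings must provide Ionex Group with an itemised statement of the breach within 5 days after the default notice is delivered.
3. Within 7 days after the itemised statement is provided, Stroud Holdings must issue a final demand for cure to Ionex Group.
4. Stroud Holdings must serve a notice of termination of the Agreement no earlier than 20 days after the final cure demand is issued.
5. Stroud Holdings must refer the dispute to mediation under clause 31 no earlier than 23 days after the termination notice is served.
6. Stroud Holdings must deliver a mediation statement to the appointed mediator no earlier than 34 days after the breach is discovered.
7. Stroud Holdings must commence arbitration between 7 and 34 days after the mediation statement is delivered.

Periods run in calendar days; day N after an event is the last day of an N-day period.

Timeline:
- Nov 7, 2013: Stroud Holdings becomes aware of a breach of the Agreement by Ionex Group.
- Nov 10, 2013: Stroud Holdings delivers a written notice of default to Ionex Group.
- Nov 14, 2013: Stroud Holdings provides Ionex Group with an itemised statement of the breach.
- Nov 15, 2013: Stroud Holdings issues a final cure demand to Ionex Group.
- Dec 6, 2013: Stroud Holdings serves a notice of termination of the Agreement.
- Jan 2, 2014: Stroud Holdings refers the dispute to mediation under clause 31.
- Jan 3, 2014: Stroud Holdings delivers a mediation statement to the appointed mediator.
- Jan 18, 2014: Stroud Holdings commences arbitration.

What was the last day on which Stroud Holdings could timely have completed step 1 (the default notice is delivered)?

Nov 22, 2013

Step 1 runs from Nov 7, 2013, when the breach is discovered. 15 days after Nov 7, 2013 is Nov 22, 2013.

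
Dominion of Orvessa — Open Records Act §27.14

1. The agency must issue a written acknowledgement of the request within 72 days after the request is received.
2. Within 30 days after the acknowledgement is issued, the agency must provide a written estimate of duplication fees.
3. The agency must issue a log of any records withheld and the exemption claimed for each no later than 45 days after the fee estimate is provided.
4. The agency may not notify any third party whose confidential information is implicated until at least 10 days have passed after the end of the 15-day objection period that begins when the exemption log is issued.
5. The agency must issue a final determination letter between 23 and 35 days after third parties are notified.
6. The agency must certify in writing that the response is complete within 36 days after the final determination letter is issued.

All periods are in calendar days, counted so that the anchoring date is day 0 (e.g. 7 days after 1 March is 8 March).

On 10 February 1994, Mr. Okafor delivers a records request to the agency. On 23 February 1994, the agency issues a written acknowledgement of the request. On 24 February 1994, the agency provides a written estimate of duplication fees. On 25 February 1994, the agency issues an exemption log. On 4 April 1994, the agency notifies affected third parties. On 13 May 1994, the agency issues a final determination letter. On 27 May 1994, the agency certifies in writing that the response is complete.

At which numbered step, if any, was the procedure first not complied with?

Step 5

Step 1 — counting 72 days from 10 February 1994 (when the request is received) gives a deadline of 23 April 1994; done 23 February 1994 — timely.
Step 2 — counting 30 days from 23 February 1994 (when the acknowledgement is issued) gives a deadline of 25 March 1994; done 24 February 1994 — timely.
Step 3 — counting 45 days from 24 February 1994 (when the fee estimate is provided) gives a deadline of 10 April 1994; 25 February 1994 is within that limit.
Step 4 — must wait 10 days from 12 March 1994 (end of the 15-day objection period, which began when the exemption log is issued on 25 February 1994), so not before 22 March 1994; done 4 April 1994 — permitted.
Step 5 — 23 and 35 days from 4 April 1994 (when third parties are notified) are 27 April 1994 and 9 May 1994 respectively; 13 May 1994 is 4 days past the end of the window.
Later steps need not be reached.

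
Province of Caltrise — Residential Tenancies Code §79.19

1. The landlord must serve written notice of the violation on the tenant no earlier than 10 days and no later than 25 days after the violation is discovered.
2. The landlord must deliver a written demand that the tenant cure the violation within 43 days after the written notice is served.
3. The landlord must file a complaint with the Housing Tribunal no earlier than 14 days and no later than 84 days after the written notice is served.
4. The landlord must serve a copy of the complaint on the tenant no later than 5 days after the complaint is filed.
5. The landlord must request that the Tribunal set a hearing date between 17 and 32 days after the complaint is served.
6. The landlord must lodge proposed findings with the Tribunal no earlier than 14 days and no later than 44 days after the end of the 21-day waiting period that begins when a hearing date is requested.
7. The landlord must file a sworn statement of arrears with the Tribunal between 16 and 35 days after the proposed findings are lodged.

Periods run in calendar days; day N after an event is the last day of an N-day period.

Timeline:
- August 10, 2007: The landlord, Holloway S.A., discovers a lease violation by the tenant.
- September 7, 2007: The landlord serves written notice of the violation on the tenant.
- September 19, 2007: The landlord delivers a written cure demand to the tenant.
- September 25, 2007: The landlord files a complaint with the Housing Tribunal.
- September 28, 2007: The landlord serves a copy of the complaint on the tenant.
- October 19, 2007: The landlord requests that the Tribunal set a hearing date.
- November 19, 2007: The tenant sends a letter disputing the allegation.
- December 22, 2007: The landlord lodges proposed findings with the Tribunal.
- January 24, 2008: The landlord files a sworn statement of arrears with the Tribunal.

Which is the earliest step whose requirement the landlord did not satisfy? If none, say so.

Step 1

(1) the permitted window runs from August 10, 2007 + 10 = August 20, 2007 to August 10, 2007 + 25 = September 4, 2007; September 7, 2007 is 3 days past the end of the window.
That is the first point of non-compliance.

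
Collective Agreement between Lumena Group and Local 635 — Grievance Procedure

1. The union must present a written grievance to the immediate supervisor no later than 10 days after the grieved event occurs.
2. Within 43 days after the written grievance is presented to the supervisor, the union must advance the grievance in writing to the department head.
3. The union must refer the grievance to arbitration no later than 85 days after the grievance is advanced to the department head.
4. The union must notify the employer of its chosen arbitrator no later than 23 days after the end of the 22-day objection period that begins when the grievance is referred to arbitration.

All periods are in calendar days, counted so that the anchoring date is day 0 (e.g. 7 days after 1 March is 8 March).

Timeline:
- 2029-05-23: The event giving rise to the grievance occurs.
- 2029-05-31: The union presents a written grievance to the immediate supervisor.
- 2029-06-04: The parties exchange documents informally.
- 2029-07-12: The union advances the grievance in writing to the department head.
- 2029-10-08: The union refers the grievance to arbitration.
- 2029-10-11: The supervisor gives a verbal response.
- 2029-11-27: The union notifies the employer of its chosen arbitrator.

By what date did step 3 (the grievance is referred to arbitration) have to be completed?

Step 3 runs from 2029-07-12, when the grievance is advanced to the department head. 85 days after 2029-07-12 is 2029-10-05.

2029-10-05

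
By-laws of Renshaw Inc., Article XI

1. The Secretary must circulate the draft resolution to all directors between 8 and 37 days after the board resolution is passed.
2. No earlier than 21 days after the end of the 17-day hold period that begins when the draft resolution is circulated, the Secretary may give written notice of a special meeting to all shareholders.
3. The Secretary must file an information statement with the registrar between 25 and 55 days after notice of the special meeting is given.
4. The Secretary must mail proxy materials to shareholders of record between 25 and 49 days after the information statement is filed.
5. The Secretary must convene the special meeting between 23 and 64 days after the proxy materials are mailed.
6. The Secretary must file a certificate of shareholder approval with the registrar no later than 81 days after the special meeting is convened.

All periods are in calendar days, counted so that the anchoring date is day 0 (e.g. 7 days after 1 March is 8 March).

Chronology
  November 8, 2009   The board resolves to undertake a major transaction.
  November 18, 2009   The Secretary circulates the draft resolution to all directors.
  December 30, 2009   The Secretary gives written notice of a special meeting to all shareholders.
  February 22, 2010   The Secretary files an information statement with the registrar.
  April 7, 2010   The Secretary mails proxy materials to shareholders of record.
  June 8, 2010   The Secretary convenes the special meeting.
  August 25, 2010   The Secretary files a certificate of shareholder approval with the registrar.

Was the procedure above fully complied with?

(1) the permitted window runs from November 8, 2009 + 8 = November 16, 2009 to November 8, 2009 + 37 = December 15, 2009; done November 18, 2009 — within the window.
(2) permitted from December 5, 2009 + 21 days = December 26, 2009 onward; December 30, 2009 is on or after that date.
(3) the permitted window runs from December 30, 2009 + 25 = January 24, 2010 to December 30, 2009 + 55 = February 23, 2010; done February 22, 2010, which is between those dates.
(4) the permitted window runs from February 22, 2010 + 25 = March 19, 2010 to February 22, 2010 + 49 = April 12, 2010; done April 7, 2010 — within the window.
(5) the permitted window runs from April 7, 2010 + 23 = April 30, 2010 to April 7, 2010 + 64 = June 10, 2010; done June 8, 2010 — within the window.
(6) due by June 8, 2010 + 81 days = August 28, 2010; August 25, 2010 is within that limit.

Yes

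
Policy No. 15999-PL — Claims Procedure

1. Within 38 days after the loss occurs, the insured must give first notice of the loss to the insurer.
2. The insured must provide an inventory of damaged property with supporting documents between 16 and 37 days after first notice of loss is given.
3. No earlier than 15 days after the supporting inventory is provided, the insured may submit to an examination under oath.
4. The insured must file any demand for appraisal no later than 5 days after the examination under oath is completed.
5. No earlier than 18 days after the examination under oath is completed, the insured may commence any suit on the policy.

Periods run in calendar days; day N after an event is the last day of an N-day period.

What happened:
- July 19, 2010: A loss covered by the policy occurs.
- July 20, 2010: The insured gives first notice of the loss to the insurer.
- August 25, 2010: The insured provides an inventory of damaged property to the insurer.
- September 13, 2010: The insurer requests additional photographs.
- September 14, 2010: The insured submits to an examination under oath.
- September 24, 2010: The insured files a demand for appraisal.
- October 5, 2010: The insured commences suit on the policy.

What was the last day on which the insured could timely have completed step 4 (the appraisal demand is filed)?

Step 4 runs from September 14, 2010, when the examination under oath is completed. 5 days after September 14, 2010 is September 19, 2010.

September 19, 2010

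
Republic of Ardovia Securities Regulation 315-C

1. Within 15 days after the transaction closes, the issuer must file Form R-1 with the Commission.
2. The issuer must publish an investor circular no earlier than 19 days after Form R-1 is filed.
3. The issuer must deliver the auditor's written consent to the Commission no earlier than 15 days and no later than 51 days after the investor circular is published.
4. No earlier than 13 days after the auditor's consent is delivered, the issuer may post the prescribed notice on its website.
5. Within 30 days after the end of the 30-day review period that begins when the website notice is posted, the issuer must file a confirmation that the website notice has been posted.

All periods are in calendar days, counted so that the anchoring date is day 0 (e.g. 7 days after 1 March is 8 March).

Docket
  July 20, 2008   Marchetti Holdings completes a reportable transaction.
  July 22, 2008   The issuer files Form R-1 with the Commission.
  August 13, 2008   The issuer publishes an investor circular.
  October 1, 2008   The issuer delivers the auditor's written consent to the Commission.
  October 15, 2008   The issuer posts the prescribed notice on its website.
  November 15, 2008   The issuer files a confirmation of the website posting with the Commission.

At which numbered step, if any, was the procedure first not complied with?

Step 1 — counting 15 days from July 20, 2008 (when the transaction closes) gives a deadline of August 4, 2008; July 22, 2008 is within that limit.
Step 2 — must wait 19 days from July 22, 2008 (when Form R-1 is filed), so not before August 10, 2008; done August 13, 2008 — permitted.
Step 3 — 15 and 51 days from August 13, 2008 (when the investor circular is published) are August 28, 2008 and October 3, 2008 respectively; done October 1, 2008, which is between those dates.
Step 4 — must wait 13 days from October 1, 2008 (when the auditor's consent is delivered), so not before October 14, 2008; October 15, 2008 is on or after that date.
Step 5 — counting 30 days from November 14, 2008 (end of the 30-day review period, which began when the website notice is posted on October 15, 2008) gives a deadline of December 14, 2008; November 15, 2008 is within that limit.

None — every step was satisfied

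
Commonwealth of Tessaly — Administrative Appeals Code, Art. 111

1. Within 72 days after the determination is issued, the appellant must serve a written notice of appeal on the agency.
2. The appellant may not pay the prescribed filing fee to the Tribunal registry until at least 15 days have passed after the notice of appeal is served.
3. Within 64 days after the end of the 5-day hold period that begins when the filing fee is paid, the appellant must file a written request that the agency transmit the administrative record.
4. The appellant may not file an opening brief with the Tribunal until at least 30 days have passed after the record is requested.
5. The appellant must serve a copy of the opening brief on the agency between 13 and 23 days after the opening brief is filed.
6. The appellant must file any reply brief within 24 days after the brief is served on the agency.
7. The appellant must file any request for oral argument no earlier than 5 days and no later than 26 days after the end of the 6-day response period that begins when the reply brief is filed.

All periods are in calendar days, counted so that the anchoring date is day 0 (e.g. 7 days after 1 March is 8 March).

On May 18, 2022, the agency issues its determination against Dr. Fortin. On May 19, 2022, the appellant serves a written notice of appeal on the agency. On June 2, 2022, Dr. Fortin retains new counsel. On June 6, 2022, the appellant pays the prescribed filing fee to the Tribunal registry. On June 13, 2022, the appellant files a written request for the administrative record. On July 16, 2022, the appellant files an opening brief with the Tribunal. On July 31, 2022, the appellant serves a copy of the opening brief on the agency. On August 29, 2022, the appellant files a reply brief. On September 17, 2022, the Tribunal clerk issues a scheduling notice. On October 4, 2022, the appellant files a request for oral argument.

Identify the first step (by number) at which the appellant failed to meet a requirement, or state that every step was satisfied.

Step 6

Step 1: 72 days after May 18, 2022 (when the determination is issued) is July 29, 2022; done May 19, 2022 — timely.
Step 2: the earliest permitted date is 15 days after May 19, 2022 (when the notice of appeal is served), i.e. June 3, 2022; June 6, 2022 is on or after that date.
Step 3: 64 days after June 11, 2022 (end of the 5-day hold period, which began when the filing fee is paid on June 6, 2022) is August 14, 2022; completed June 13, 2022, before the deadline.
Step 4: the earliest permitted date is 30 days after June 13, 2022 (when the record is requested), i.e. July 13, 2022; done July 16, 2022 — permitted.
Step 5: the window is 13–23 days after July 16, 2022 (when the opening brief is filed), so July 29, 2022 through August 8, 2022; done July 31, 2022 — within the window.
Step 6: 24 days after July 31, 2022 (when the brief is served on the agency) is August 24, 2022; done August 29, 2022 — 5 days late.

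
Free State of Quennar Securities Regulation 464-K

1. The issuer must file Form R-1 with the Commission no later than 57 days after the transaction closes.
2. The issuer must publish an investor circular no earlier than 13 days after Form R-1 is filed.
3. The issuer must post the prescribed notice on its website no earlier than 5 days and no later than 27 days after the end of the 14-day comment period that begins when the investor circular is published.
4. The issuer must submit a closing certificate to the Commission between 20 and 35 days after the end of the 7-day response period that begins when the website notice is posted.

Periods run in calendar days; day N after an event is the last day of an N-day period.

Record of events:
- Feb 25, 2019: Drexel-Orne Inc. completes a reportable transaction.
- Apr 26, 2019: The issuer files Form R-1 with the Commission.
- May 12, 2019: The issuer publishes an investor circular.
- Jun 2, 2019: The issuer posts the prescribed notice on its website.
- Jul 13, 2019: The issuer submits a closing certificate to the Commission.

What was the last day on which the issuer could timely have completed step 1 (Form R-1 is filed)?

Apr 23, 2019

Step 1 runs from Feb 25, 2019, when the transaction closes. 57 days after Feb 25, 2019 is Apr 23, 2019.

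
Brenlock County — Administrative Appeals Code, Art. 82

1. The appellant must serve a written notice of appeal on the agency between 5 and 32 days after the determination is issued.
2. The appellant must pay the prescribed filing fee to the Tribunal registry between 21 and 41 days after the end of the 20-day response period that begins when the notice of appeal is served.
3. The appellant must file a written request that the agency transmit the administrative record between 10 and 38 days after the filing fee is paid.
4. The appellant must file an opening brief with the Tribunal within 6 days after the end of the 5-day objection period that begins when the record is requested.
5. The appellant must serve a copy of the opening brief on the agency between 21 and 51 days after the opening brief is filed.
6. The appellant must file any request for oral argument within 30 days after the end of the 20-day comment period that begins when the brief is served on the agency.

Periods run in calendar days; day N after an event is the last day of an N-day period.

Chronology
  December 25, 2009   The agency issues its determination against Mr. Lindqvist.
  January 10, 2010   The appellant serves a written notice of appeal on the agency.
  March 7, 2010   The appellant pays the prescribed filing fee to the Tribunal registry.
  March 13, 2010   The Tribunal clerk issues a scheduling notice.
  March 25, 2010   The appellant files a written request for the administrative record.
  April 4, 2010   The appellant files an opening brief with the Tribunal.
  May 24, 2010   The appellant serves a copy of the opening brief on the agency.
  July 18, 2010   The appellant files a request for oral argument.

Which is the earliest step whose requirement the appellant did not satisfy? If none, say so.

Step 1 — 5 and 32 days from December 25, 2009 (when the determination is issued) are December 30, 2009 and January 26, 2010 respectively; January 10, 2010 falls inside that range.
Step 2 — 21 and 41 days from January 30, 2010 (end of the 20-day response period, which began when the notice of appeal is served on January 10, 2010) are February 20, 2010 and March 12, 2010 respectively; done March 7, 2010, which is between those dates.
Step 3 — 10 and 38 days from March 7, 2010 (when the filing fee is paid) are March 17, 2010 and April 14, 2010 respectively; done March 25, 2010, which is between those dates.
Step 4 — counting 6 days from March 30, 2010 (end of the 5-day objection period, which began when the record is requested on March 25, 2010) gives a deadline of April 5, 2010; done April 4, 2010 — timely.
Step 5 — 21 and 51 days from April 4, 2010 (when the opening brief is filed) are April 25, 2010 and May 25, 2010 respectively; done May 24, 2010, which is between those dates.
Step 6 — counting 30 days from June 13, 2010 (end of the 20-day comment period, which began when the brief is served on the agency on May 24, 2010) gives a deadline of July 13, 2010; July 18, 2010 misses that deadline by 5 days.

Step 6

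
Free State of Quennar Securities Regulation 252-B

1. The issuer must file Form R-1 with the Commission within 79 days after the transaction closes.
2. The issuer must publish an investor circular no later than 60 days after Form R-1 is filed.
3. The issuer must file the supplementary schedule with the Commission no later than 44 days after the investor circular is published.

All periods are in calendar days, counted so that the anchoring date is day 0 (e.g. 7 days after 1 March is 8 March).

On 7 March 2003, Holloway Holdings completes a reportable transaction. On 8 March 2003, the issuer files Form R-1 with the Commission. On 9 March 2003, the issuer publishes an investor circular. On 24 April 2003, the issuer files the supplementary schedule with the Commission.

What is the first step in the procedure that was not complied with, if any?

Step 1 — counting 79 days from 7 March 2003 (when the transaction closes) gives a deadline of 25 May 2003; completed 8 March 2003, before the deadline.
Step 2 — counting 60 days from 8 March 2003 (when Form R-1 is filed) gives a deadline of 7 May 2003; done 9 March 2003 — timely.
Step 3 — counting 44 days from 9 March 2003 (when the investor circular is published) gives a deadline of 22 April 2003; done 24 April 2003 — 2 days late.
No need to go further; step 3 was not satisfied.

Step 3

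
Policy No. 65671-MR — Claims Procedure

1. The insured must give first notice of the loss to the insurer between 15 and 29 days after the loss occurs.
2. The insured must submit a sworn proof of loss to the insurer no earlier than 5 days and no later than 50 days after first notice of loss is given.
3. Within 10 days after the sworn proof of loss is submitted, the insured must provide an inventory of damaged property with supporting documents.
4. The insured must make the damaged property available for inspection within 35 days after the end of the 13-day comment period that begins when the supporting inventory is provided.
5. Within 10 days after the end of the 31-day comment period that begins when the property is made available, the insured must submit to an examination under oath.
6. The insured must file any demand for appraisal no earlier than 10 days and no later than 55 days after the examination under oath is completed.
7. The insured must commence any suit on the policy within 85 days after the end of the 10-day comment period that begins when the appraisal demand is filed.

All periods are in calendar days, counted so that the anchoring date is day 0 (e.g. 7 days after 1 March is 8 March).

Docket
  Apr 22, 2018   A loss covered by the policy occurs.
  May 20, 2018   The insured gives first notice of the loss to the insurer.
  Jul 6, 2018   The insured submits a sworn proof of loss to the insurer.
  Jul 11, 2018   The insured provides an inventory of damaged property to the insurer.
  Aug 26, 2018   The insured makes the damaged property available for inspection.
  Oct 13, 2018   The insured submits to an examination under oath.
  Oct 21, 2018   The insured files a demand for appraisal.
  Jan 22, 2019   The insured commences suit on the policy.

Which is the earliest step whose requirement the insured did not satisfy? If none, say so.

Step 5

Step 1: the window is 15–29 days after Apr 22, 2018 (when the loss occurs), so May 7, 2018 through May 21, 2018; done May 20, 2018 — within the window.
Step 2: the window is 5–50 days after May 20, 2018 (when first notice of loss is given), so May 25, 2018 through Jul 9, 2018; done Jul 6, 2018 — within the window.
Step 3: 10 days after Jul 6, 2018 (when the sworn proof of loss is submitted) is Jul 16, 2018; completed Jul 11, 2018, before the deadline.
Step 4: 35 days after Jul 24, 2018 (end of the 13-day comment period, which began when the supporting inventory is provided on Jul 11, 2018) is Aug 28, 2018; completed Aug 26, 2018, before the deadline.
Step 5: 10 days after Sep 26, 2018 (end of the 31-day comment period, which began when the property is made available on Aug 26, 2018) is Oct 6, 2018; not done until Oct 13, 2018, 7 days after the deadline.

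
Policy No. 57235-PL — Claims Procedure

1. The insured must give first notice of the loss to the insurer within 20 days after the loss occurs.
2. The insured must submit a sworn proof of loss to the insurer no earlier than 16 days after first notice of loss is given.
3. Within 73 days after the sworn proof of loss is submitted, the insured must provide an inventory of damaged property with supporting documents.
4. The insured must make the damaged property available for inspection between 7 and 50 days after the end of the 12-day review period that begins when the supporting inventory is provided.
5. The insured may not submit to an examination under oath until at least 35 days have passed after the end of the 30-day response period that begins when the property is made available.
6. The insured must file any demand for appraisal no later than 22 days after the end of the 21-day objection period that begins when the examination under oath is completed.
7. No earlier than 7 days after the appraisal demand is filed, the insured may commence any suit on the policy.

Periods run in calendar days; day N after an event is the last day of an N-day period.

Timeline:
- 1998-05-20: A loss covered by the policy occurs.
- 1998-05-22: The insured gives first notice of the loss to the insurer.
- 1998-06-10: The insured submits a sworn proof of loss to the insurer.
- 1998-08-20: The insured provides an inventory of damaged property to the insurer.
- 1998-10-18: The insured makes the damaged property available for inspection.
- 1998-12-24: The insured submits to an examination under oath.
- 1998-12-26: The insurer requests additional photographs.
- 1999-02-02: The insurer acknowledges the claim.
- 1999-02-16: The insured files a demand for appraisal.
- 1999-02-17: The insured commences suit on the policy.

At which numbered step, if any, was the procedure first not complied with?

Step 6

Step 1: 20 days after 1998-05-20 (when the loss occurs) is 1998-06-09; done 1998-05-22 — timely.
Step 2: the earliest permitted date is 16 days after 1998-05-22 (when first notice of loss is given), i.e. 1998-06-07; done 1998-06-10, after the minimum wait.
Step 3: 73 days after 1998-06-10 (when the sworn proof of loss is submitted) is 1998-08-22; completed 1998-08-20, before the deadline.
Step 4: the window is 7–50 days after 1998-09-01 (end of the 12-day review period, which began when the supporting inventory is provided on 1998-08-20), so 1998-09-08 through 1998-10-21; done 1998-10-18, which is between those dates.
Step 5: the earliest permitted date is 35 days after 1998-11-17 (end of the 30-day response period, which began when the property is made available on 1998-10-18), i.e. 1998-12-22; 1998-12-24 is on or after that date.
Step 6: 22 days after 1999-01-14 (end of the 21-day objection period, which began when the examination under oath is completed on 1998-12-24) is 1999-02-05; 1999-02-16 misses that deadline by 11 days.
No need to go further; step 6 was not satisfied.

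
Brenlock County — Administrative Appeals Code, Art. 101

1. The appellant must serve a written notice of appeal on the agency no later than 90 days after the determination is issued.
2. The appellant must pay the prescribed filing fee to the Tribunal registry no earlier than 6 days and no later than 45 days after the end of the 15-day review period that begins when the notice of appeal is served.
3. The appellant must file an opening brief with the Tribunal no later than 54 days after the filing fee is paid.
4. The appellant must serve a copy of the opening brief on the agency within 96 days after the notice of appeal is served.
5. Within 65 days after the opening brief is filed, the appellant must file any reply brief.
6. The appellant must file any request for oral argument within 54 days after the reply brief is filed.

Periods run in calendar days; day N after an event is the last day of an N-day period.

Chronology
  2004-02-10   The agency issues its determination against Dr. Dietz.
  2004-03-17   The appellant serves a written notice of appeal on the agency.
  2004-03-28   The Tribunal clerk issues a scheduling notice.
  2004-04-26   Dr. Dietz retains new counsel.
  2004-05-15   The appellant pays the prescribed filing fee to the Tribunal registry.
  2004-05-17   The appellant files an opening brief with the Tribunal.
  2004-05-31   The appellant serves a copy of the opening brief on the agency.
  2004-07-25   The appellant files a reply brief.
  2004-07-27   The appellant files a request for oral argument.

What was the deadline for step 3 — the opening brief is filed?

Step 3 runs from 2004-05-15, when the filing fee is paid. 54 days after 2004-05-15 is 2004-07-08.

2004-07-08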